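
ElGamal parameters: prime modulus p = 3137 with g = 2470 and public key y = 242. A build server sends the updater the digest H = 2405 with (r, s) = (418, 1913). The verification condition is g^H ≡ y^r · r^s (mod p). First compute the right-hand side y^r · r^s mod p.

2144

Squares mod 3137: 242^1≡242, 242^2≡2098, 242^4≡393, 242^8≡736, 242^16≡2132, 242^32≡3048, 242^64≡1647, 242^128≡2241, 242^256≡2881
418 = 256 + 128 + 32 + 2, so 242^418 ≡ 2881·2241·3048·2098 ≡ 227 (mod 3137)
Squares mod 3137: 418^1≡418, 418^2≡2189, 418^4≡1522, 418^8≡1378, 418^16≡999, 418^32≡435, 418^64≡1005, 418^128≡3048, 418^256≡1647, 418^512≡2241, 418^1024≡2881
1913 = 1024 + 512 + 256 + 64 + 32 + 16 + 8 + 1, so 418^1913 ≡ 2881·2241·1647·1005·435·999·1378·418 ≡ 120 (mod 3137)
y^r · r^s ≡ 227·120 = 27240 ≡ 2144 (mod 3137)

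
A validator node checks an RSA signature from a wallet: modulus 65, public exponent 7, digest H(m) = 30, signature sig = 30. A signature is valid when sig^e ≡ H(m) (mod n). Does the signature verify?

sig^2 ≡ 30^2 = 900 ≡ 55
sig^4 ≡ 55^2 = 3025 ≡ 35
7 = 4 + 2 + 1, so sig^7 ≡ 35·55·30 ≡ 30 (mod 65)
Since 30 equals the digest 30, verification succeeds.

verifies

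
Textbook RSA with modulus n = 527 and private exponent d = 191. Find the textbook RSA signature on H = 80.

H^2 ≡ 80^2 = 6400 ≡ 76
H^4 ≡ 76^2 = 5776 ≡ 506
H^8 ≡ 506^2 = 256036 ≡ 441
H^16 ≡ 441^2 = 194481 ≡ 18
H^32 ≡ 18^2 = 324
H^64 ≡ 324^2 = 104976 ≡ 103
H^128 ≡ 103^2 = 10609 ≡ 69
191 = 128 + 32 + 16 + 8 + 4 + 2 + 1, so H^191 ≡ 69·324·18·441·506·76·80 ≡ 214 (mod 527)

214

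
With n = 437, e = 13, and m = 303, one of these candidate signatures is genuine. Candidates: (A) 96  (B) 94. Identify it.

Candidate A: 96^2 = 9216 ≡ 39; 96^4 ≡ 39^2 = 1521 ≡ 210; 96^8 ≡ 210^2 = 44100 ≡ 400; 13 = 8 + 4 + 1, so 96^13 ≡ 400·210·96 ≡ 39 (mod 437)
Candidate B: 94^2 = 8836 ≡ 96; 94^4 ≡ 96^2 = 9216 ≡ 39; 94^8 ≡ 39^2 = 1521 ≡ 210; 13 = 8 + 4 + 1, so 94^13 ≡ 210·39·94 ≡ 303 (mod 437)
  → matches m = 303

B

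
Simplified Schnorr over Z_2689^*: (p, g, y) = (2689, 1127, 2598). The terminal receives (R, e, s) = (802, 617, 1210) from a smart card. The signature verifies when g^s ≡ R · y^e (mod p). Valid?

yes

g^s mod p:
Squares mod 2689: 1127^1≡1127, 1127^2≡921, 1127^4≡1206, 1127^8≡2376, 1127^16≡1165, 1127^32≡1969, 1127^64≡2112, 1127^128≡2182, 1127^256≡1594, 1127^512≡2420, 1127^1024≡2447
1210 = 1024 + 128 + 32 + 16 + 8 + 2, so 1127^1210 ≡ 2447·2182·1969·1165·2376·921 ≡ 582 (mod 2689)
R · y^e mod p:
Squares mod 2689: 2598^1≡2598, 2598^2≡214, 2598^4≡83, 2598^8≡1511, 2598^16≡160, 2598^32≡1399, 2598^64≡2298, 2598^128≡2297, 2598^256≡391, 2598^512≡2297
617 = 512 + 64 + 32 + 8 + 1, so 2598^617 ≡ 2297·2298·1399·1511·2598 ≡ 906 (mod 2689)
802·906 = 726612 ≡ 582 (mod 2689)
582 ≡ 582 (mod 2689); signature holds.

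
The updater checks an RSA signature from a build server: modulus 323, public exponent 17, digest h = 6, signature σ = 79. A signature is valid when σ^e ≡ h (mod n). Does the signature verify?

σ^2 ≡ 79^2 = 6241 ≡ 104
σ^4 ≡ 104^2 = 10816 ≡ 157
σ^8 ≡ 157^2 = 24649 ≡ 101
σ^16 ≡ 101^2 = 10201 ≡ 188
17 = 16 + 1, so σ^17 ≡ 188·79 ≡ 317 (mod 323)
317 ≠ 6, so verification fails.

does not verify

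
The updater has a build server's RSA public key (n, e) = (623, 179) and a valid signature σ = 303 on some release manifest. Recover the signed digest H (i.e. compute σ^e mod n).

σ^2 ≡ 303^2 = 91809 ≡ 228
σ^4 ≡ 228^2 = 51984 ≡ 275
σ^8 ≡ 275^2 = 75625 ≡ 242
σ^16 ≡ 242^2 = 58564 ≡ 2
σ^32 ≡ 2^2 = 4
σ^64 ≡ 4^2 = 16
σ^128 ≡ 16^2 = 256
179 = 128 + 32 + 16 + 2 + 1, so σ^179 ≡ 256·4·2·228·303 ≡ 109 (mod 623)

109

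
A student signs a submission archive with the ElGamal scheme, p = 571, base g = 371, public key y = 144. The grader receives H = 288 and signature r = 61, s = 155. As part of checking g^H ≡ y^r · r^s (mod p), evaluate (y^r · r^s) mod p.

281

144^2 = 20736 ≡ 180
144^4 ≡ 180^2 = 32400 ≡ 424
144^8 ≡ 424^2 = 179776 ≡ 482
144^16 ≡ 482^2 = 232324 ≡ 498
144^32 ≡ 498^2 = 248004 ≡ 190
61 = 32 + 16 + 8 + 4 + 1, so 144^61 ≡ 190·498·482·424·144 ≡ 97 (mod 571)
61^2 = 3721 ≡ 295
61^4 ≡ 295^2 = 87025 ≡ 233
61^8 ≡ 233^2 = 54289 ≡ 44
61^16 ≡ 44^2 = 1936 ≡ 223
61^32 ≡ 223^2 = 49729 ≡ 52
61^64 ≡ 52^2 = 2704 ≡ 420
61^128 ≡ 420^2 = 176400 ≡ 532
155 = 128 + 16 + 8 + 2 + 1, so 61^155 ≡ 532·223·44·295·61 ≡ 309 (mod 571)
y^r · r^s ≡ 97·309 = 29973 ≡ 281 (mod 571)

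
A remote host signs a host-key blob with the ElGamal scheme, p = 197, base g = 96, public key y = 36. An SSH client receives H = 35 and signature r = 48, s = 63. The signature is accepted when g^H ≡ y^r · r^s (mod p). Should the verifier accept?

Left side g^H mod p:
96^2 = 9216 ≡ 154
96^4 ≡ 154^2 = 23716 ≡ 76
96^8 ≡ 76^2 = 5776 ≡ 63
96^16 ≡ 63^2 = 3969 ≡ 29
96^32 ≡ 29^2 = 841 ≡ 53
35 = 32 + 2 + 1, so 96^35 ≡ 53·154·96 ≡ 83 (mod 197)
Right side y^r · r^s mod p:
36^2 = 1296 ≡ 114
36^4 ≡ 114^2 = 12996 ≡ 191
36^8 ≡ 191^2 = 36481 ≡ 36
36^16 ≡ 36^2 = 1296 ≡ 114
36^32 ≡ 114^2 = 12996 ≡ 191
48 = 32 + 16, so 36^48 ≡ 191·114 ≡ 104 (mod 197)
48^2 = 2304 ≡ 137
48^4 ≡ 137^2 = 18769 ≡ 54
48^8 ≡ 54^2 = 2916 ≡ 158
48^16 ≡ 158^2 = 24964 ≡ 142
48^32 ≡ 142^2 = 20164 ≡ 70
63 = 32 + 16 + 8 + 4 + 2 + 1, so 48^63 ≡ 70·142·158·54·137·48 ≡ 20 (mod 197)
104·20 = 2080 ≡ 110 (mod 197)
83 ≠ 110, so verification fails.

reject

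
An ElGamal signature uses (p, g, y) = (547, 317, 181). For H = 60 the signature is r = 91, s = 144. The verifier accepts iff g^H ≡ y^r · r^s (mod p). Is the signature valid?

invalid

Left side g^H mod p:
317^60 mod 547 = 84
Right side y^r · r^s mod p:
181^91 mod 547 = 40
91^144 mod 547 = 215
40·215 = 8600 ≡ 395 (mod 547)
84 ≠ 395, so verification fails.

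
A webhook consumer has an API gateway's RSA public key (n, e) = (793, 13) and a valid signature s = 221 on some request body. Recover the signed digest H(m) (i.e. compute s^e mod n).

Squares mod 793: s^1≡221, s^2≡468, s^4≡156, s^8≡546
13 = 8 + 4 + 1, so s^13 ≡ 546·156·221 ≡ 455 (mod 793)

455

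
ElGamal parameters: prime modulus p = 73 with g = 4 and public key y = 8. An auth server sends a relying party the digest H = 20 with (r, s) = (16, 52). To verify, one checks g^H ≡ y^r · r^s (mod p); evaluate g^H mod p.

16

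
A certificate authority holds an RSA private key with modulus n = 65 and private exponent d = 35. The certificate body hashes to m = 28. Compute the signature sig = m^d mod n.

7

m^35 mod 65 = 7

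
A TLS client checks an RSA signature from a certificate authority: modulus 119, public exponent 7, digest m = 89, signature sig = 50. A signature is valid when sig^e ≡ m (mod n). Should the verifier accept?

reject

sig^2 ≡ 50^2 = 2500 ≡ 1
sig^4 ≡ 1^2 = 1
7 = 4 + 2 + 1, so sig^7 ≡ 1·1·50 ≡ 50 (mod 119)
The recovered value 50 does not match the digest 89.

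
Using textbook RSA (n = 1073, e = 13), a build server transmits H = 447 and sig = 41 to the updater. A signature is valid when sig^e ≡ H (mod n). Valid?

yes

Squares mod 1073: sig^1≡41, sig^2≡608, sig^4≡552, sig^8≡1045
13 = 8 + 4 + 1, so sig^13 ≡ 1045·552·41 ≡ 447 (mod 1073)
447 = H, so the signature checks out.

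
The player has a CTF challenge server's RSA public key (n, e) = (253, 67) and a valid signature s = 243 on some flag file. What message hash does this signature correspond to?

Squares mod 253: s^1≡243, s^2≡100, s^4≡133, s^8≡232, s^16≡188, s^32≡177, s^64≡210
67 = 64 + 2 + 1, so s^67 ≡ 210·100·243 ≡ 243 (mod 253)

243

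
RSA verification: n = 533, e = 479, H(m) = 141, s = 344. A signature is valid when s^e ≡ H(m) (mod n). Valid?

yes

Squares mod 533: s^1≡344, s^2≡10, s^4≡100, s^8≡406, s^16≡139, s^32≡133, s^64≡100, s^128≡406, s^256≡139
479 = 256 + 128 + 64 + 16 + 8 + 4 + 2 + 1, so s^479 ≡ 139·406·100·139·406·100·10·344 ≡ 141 (mod 533)
s^479 mod 533 = 141 matches H(m).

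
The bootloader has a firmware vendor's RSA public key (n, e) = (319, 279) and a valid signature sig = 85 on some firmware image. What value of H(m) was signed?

Squares mod 319: sig^1≡85, sig^2≡207, sig^4≡103, sig^8≡82, sig^16≡25, sig^32≡306, sig^64≡169, sig^128≡170, sig^256≡190
279 = 256 + 16 + 4 + 2 + 1, so sig^279 ≡ 190·25·103·207·85 ≡ 304 (mod 319)

304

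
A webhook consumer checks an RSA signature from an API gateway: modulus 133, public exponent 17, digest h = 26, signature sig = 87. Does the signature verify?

verifies

sig^17 mod 133 = 26
Since 26 equals the digest 26, verification succeeds.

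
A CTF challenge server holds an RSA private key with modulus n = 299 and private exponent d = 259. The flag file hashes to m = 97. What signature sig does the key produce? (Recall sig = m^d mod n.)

m^2 ≡ 97^2 = 9409 ≡ 140
m^4 ≡ 140^2 = 19600 ≡ 165
m^8 ≡ 165^2 = 27225 ≡ 16
m^16 ≡ 16^2 = 256
m^32 ≡ 256^2 = 65536 ≡ 55
m^64 ≡ 55^2 = 3025 ≡ 35
m^128 ≡ 35^2 = 1225 ≡ 29
m^256 ≡ 29^2 = 841 ≡ 243
259 = 256 + 2 + 1, so m^259 ≡ 243·140·97 ≡ 176 (mod 299)

176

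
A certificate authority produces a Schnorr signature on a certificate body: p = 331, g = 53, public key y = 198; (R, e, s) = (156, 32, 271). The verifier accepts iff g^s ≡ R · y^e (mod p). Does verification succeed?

g^s mod p:
Squares mod 331: 53^1≡53, 53^2≡161, 53^4≡103, 53^8≡17, 53^16≡289, 53^32≡109, 53^64≡296, 53^128≡232, 53^256≡202
271 = 256 + 8 + 4 + 2 + 1, so 53^271 ≡ 202·17·103·161·53 ≡ 71 (mod 331)
R · y^e mod p:
Squares mod 331: 198^1≡198, 198^2≡146, 198^4≡132, 198^8≡212, 198^16≡259, 198^32≡219
198^32 ≡ 219 (mod 331)
156·219 = 34164 ≡ 71 (mod 331)
71 ≡ 71 (mod 331); signature holds.

passes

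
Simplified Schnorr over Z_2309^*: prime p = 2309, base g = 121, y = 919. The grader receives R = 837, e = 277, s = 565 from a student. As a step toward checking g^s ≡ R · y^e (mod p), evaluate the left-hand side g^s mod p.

Squares mod 2309: 121^1≡121, 121^2≡787, 121^4≡557, 121^8≡843, 121^16≡1786, 121^32≡1067, 121^64≡152, 121^128≡14, 121^256≡196, 121^512≡1472
565 = 512 + 32 + 16 + 4 + 1, so 121^565 ≡ 1472·1067·1786·557·121 ≡ 2054 (mod 2309)

2054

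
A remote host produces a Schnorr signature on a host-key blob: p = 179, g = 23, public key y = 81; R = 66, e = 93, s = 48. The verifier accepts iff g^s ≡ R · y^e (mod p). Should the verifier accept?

accept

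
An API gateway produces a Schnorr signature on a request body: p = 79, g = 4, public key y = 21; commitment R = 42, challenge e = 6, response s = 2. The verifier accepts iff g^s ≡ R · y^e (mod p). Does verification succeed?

fails

g^s mod p:
Squares mod 79: 4^1≡4, 4^2≡16
4^2 ≡ 16 (mod 79)
R · y^e mod p:
Squares mod 79: 21^1≡21, 21^2≡46, 21^4≡62
6 = 4 + 2, so 21^6 ≡ 62·46 ≡ 8 (mod 79)
42·8 = 336 ≡ 20 (mod 79)
16 ≠ 20; the check fails.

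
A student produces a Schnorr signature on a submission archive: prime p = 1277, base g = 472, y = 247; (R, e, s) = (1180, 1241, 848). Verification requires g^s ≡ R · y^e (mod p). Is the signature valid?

g^s mod p:
Squares mod 1277: 472^1≡472, 472^2≡586, 472^4≡1160, 472^8≡919, 472^16≡464, 472^32≡760, 472^64≡396, 472^128≡1022, 472^256≡1175, 472^512≡188
848 = 512 + 256 + 64 + 16, so 472^848 ≡ 188·1175·396·464 ≡ 470 (mod 1277)
R · y^e mod p:
Squares mod 1277: 247^1≡247, 247^2≡990, 247^4≡641, 247^8≡964, 247^16≡917, 247^32≡623, 247^64≡1198, 247^128≡1133, 247^256≡304, 247^512≡472, 247^1024≡586
1241 = 1024 + 128 + 64 + 16 + 8 + 1, so 247^1241 ≡ 586·1133·1198·917·964·247 ≡ 1180 (mod 1277)
1180·1180 = 1392400 ≡ 470 (mod 1277)
470 ≡ 470 (mod 1277); signature holds.

valid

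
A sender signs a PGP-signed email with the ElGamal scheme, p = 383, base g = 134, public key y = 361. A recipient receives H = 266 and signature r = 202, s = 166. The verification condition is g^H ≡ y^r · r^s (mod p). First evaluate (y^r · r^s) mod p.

216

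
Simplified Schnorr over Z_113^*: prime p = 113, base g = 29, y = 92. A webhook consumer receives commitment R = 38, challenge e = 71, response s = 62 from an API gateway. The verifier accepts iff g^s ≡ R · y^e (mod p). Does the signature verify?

g^s mod p:
Squares mod 113: 29^1≡29, 29^2≡50, 29^4≡14, 29^8≡83, 29^16≡109, 29^32≡16
62 = 32 + 16 + 8 + 4 + 2, so 29^62 ≡ 16·109·83·14·50 ≡ 91 (mod 113)
R · y^e mod p:
Squares mod 113: 92^1≡92, 92^2≡102, 92^4≡8, 92^8≡64, 92^16≡28, 92^32≡106, 92^64≡49
71 = 64 + 4 + 2 + 1, so 92^71 ≡ 49·8·102·92 ≡ 39 (mod 113)
38·39 = 1482 ≡ 13 (mod 113)
91 ≠ 13; the check fails.

does not verify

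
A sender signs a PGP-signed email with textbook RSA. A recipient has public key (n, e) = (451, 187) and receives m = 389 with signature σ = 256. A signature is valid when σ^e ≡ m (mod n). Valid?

no

σ^2 ≡ 256^2 = 65536 ≡ 141
σ^4 ≡ 141^2 = 19881 ≡ 37
σ^8 ≡ 37^2 = 1369 ≡ 16
σ^16 ≡ 16^2 = 256
σ^32 ≡ 256^2 = 65536 ≡ 141
σ^64 ≡ 141^2 = 19881 ≡ 37
σ^128 ≡ 37^2 = 1369 ≡ 16
187 = 128 + 32 + 16 + 8 + 2 + 1, so σ^187 ≡ 16·141·256·16·141·256 ≡ 141 (mod 451)
The recovered value 141 does not match the digest 389.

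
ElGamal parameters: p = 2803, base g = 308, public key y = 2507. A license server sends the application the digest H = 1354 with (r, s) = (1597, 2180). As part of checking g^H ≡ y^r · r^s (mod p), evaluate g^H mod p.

1943

308^2 = 94864 ≡ 2365
308^4 ≡ 2365^2 = 5593225 ≡ 1240
308^8 ≡ 1240^2 = 1537600 ≡ 1556
308^16 ≡ 1556^2 = 2421136 ≡ 2147
308^32 ≡ 2147^2 = 4609609 ≡ 1477
308^64 ≡ 1477^2 = 2181529 ≡ 795
308^128 ≡ 795^2 = 632025 ≡ 1350
308^256 ≡ 1350^2 = 1822500 ≡ 550
308^512 ≡ 550^2 = 302500 ≡ 2579
308^1024 ≡ 2579^2 = 6651241 ≡ 2525
1354 = 1024 + 256 + 64 + 8 + 2, so 308^1354 ≡ 2525·550·795·1556·2365 ≡ 1943 (mod 2803)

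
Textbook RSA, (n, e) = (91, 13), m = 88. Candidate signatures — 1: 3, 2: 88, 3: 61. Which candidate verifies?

Candidate 1: 3^13 mod 91 = 3
Candidate 2: 88^13 mod 91 = 88
  → matches m = 88
Candidate 3: 61^13 mod 91 = 61

2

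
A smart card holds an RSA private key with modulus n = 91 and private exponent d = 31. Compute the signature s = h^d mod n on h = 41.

Squares mod 91: h^1≡41, h^2≡43, h^4≡29, h^8≡22, h^16≡29
31 = 16 + 8 + 4 + 2 + 1, so h^31 ≡ 29·22·29·43·41 ≡ 76 (mod 91)

76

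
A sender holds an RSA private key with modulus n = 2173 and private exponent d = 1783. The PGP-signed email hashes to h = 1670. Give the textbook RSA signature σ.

19

Squares mod 2173: h^1≡1670, h^2≡941, h^4≡1070, h^8≡1902, h^16≡1732, h^32≡1084, h^64≡1636, h^128≡1533, h^256≡1076, h^512≡1740, h^1024≡611
1783 = 1024 + 512 + 128 + 64 + 32 + 16 + 4 + 2 + 1, so h^1783 ≡ 611·1740·1533·1636·1084·1732·1070·941·1670 ≡ 19 (mod 2173)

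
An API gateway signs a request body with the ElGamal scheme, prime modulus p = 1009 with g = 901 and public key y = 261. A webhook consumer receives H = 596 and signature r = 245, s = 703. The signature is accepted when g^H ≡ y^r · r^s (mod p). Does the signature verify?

Left side g^H mod p:
901^2 = 811801 ≡ 565
901^4 ≡ 565^2 = 319225 ≡ 381
901^8 ≡ 381^2 = 145161 ≡ 874
901^16 ≡ 874^2 = 763876 ≡ 63
901^32 ≡ 63^2 = 3969 ≡ 942
901^64 ≡ 942^2 = 887364 ≡ 453
901^128 ≡ 453^2 = 205209 ≡ 382
901^256 ≡ 382^2 = 145924 ≡ 628
901^512 ≡ 628^2 = 394384 ≡ 874
596 = 512 + 64 + 16 + 4, so 901^596 ≡ 874·453·63·381 ≡ 834 (mod 1009)
Right side y^r · r^s mod p:
261^2 = 68121 ≡ 518
261^4 ≡ 518^2 = 268324 ≡ 939
261^8 ≡ 939^2 = 881721 ≡ 864
261^16 ≡ 864^2 = 746496 ≡ 845
261^32 ≡ 845^2 = 714025 ≡ 662
261^64 ≡ 662^2 = 438244 ≡ 338
261^128 ≡ 338^2 = 114244 ≡ 227
245 = 128 + 64 + 32 + 16 + 4 + 1, so 261^245 ≡ 227·338·662·845·939·261 ≡ 809 (mod 1009)
245^2 = 60025 ≡ 494
245^4 ≡ 494^2 = 244036 ≡ 867
245^8 ≡ 867^2 = 751689 ≡ 993
245^16 ≡ 993^2 = 986049 ≡ 256
245^32 ≡ 256^2 = 65536 ≡ 960
245^64 ≡ 960^2 = 921600 ≡ 383
245^128 ≡ 383^2 = 146689 ≡ 384
245^256 ≡ 384^2 = 147456 ≡ 142
245^512 ≡ 142^2 = 20164 ≡ 993
703 = 512 + 128 + 32 + 16 + 8 + 4 + 2 + 1, so 245^703 ≡ 993·384·960·256·993·867·494·245 ≡ 127 (mod 1009)
809·127 = 102743 ≡ 834 (mod 1009)
834 ≡ 834 (mod 1009), so the signature is genuine.

verifies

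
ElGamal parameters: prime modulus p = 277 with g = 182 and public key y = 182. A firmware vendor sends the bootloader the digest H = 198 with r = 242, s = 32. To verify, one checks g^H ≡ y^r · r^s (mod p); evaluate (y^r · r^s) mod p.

182^2 = 33124 ≡ 161
182^4 ≡ 161^2 = 25921 ≡ 160
182^8 ≡ 160^2 = 25600 ≡ 116
182^16 ≡ 116^2 = 13456 ≡ 160
182^32 ≡ 160^2 = 25600 ≡ 116
182^64 ≡ 116^2 = 13456 ≡ 160
182^128 ≡ 160^2 = 25600 ≡ 116
242 = 128 + 64 + 32 + 16 + 2, so 182^242 ≡ 116·160·116·160·161 ≡ 161 (mod 277)
242^2 = 58564 ≡ 117
242^4 ≡ 117^2 = 13689 ≡ 116
242^8 ≡ 116^2 = 13456 ≡ 160
242^16 ≡ 160^2 = 25600 ≡ 116
242^32 ≡ 116^2 = 13456 ≡ 160
y^r · r^s ≡ 161·160 = 25760 ≡ 276 (mod 277)

276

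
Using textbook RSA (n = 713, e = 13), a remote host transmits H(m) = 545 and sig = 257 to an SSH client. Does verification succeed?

sig^2 ≡ 257^2 = 66049 ≡ 453
sig^4 ≡ 453^2 = 205209 ≡ 578
sig^8 ≡ 578^2 = 334084 ≡ 400
13 = 8 + 4 + 1, so sig^13 ≡ 400·578·257 ≡ 545 (mod 713)
Since 545 equals the digest 545, verification succeeds.

passes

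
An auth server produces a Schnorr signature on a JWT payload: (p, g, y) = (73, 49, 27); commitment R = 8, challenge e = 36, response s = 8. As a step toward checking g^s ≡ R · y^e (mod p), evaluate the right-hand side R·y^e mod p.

8

27^2 = 729 ≡ 72
27^4 ≡ 72^2 = 5184 ≡ 1
27^8 ≡ 1^2 = 1
27^16 ≡ 1^2 = 1
27^32 ≡ 1^2 = 1
36 = 32 + 4, so 27^36 ≡ 1·1 ≡ 1 (mod 73)
R · y^e ≡ 8·1 = 8 ≡ 8 (mod 73)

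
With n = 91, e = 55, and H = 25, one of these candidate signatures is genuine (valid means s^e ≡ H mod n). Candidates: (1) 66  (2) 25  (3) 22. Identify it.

2

Candidate 1: Squares mod 91: 66^1≡66, 66^2≡79, 66^4≡53, 66^8≡79, 66^16≡53, 66^32≡79; 55 = 32 + 16 + 4 + 2 + 1, so 66^55 ≡ 79·53·53·79·66 ≡ 66 (mod 91)
Candidate 2: Squares mod 91: 25^1≡25, 25^2≡79, 25^4≡53, 25^8≡79, 25^16≡53, 25^32≡79; 55 = 32 + 16 + 4 + 2 + 1, so 25^55 ≡ 79·53·53·79·25 ≡ 25 (mod 91)
  → matches H = 25
Candidate 3: Squares mod 91: 22^1≡22, 22^2≡29, 22^4≡22, 22^8≡29, 22^16≡22, 22^32≡29; 55 = 32 + 16 + 4 + 2 + 1, so 22^55 ≡ 29·22·22·29·22 ≡ 22 (mod 91)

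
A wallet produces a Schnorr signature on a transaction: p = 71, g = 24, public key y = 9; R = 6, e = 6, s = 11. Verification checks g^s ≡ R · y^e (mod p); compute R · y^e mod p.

36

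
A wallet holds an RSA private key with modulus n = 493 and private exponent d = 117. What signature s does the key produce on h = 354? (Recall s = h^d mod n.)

Squares mod 493: h^1≡354, h^2≡94, h^4≡455, h^8≡458, h^16≡239, h^32≡426, h^64≡52
117 = 64 + 32 + 16 + 4 + 1, so h^117 ≡ 52·426·239·455·354 ≡ 352 (mod 493)

352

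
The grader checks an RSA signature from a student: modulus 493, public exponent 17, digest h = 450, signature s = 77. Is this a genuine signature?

forged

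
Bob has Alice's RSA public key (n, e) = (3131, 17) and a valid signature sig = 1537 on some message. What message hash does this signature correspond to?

Squares mod 3131: sig^1≡1537, sig^2≡1595, sig^4≡1653, sig^8≡2177, sig^16≡2126
17 = 16 + 1, so sig^17 ≡ 2126·1537 ≡ 2029 (mod 3131)

2029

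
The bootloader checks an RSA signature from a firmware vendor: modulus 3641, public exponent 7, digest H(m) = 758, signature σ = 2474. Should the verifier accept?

accept

σ^2 ≡ 2474^2 = 6120676 ≡ 155
σ^4 ≡ 155^2 = 24025 ≡ 2179
7 = 4 + 2 + 1, so σ^7 ≡ 2179·155·2474 ≡ 758 (mod 3641)
σ^7 mod 3641 = 758 matches H(m).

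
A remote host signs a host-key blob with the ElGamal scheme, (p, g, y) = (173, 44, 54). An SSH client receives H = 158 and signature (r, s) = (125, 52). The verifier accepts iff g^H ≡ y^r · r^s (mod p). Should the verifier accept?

Left side g^H mod p:
44^158 mod 173 = 73
Right side y^r · r^s mod p:
54^125 mod 173 = 31
125^52 mod 173 = 47
31·47 = 1457 ≡ 73 (mod 173)
73 ≡ 73 (mod 173), so the signature is genuine.

accept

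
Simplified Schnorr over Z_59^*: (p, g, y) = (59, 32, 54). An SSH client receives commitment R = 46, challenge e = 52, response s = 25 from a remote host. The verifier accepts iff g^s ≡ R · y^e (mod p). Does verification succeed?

fails

g^s mod p:
32^2 = 1024 ≡ 21
32^4 ≡ 21^2 = 441 ≡ 28
32^8 ≡ 28^2 = 784 ≡ 17
32^16 ≡ 17^2 = 289 ≡ 53
25 = 16 + 8 + 1, so 32^25 ≡ 53·17·32 ≡ 40 (mod 59)
R · y^e mod p:
54^2 = 2916 ≡ 25
54^4 ≡ 25^2 = 625 ≡ 35
54^8 ≡ 35^2 = 1225 ≡ 45
54^16 ≡ 45^2 = 2025 ≡ 19
54^32 ≡ 19^2 = 361 ≡ 7
52 = 32 + 16 + 4, so 54^52 ≡ 7·19·35 ≡ 53 (mod 59)
46·53 = 2438 ≡ 19 (mod 59)
40 ≠ 19; the check fails.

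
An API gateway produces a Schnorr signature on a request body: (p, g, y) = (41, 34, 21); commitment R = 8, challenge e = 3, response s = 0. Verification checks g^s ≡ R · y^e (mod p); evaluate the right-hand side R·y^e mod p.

1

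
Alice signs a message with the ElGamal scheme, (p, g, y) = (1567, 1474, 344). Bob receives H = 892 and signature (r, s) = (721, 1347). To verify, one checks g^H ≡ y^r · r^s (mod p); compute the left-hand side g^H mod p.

Squares mod 1567: 1474^1≡1474, 1474^2≡814, 1474^4≡1322, 1474^8≡479, 1474^16≡659, 1474^32≡222, 1474^64≡707, 1474^128≡1543, 1474^256≡576, 1474^512≡1139
892 = 512 + 256 + 64 + 32 + 16 + 8 + 4, so 1474^892 ≡ 1139·576·707·222·659·479·1322 ≡ 481 (mod 1567)

481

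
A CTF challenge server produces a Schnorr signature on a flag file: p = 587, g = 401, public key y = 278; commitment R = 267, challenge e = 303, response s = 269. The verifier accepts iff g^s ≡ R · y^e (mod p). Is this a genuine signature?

genuine

g^s mod p:
Squares mod 587: 401^1≡401, 401^2≡550, 401^4≡195, 401^8≡457, 401^16≡464, 401^32≡454, 401^64≡79, 401^128≡371, 401^256≡283
269 = 256 + 8 + 4 + 1, so 401^269 ≡ 283·457·195·401 ≡ 204 (mod 587)
R · y^e mod p:
Squares mod 587: 278^1≡278, 278^2≡387, 278^4≡84, 278^8≡12, 278^16≡144, 278^32≡191, 278^64≡87, 278^128≡525, 278^256≡322
303 = 256 + 32 + 8 + 4 + 2 + 1, so 278^303 ≡ 322·191·12·84·387·278 ≡ 535 (mod 587)
267·535 = 142845 ≡ 204 (mod 587)
204 ≡ 204 (mod 587); signature holds.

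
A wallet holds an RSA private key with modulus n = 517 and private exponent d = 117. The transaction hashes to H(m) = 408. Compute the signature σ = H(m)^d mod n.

Squares mod 517: (H(m))^1≡408, (H(m))^2≡507, (H(m))^4≡100, (H(m))^8≡177, (H(m))^16≡309, (H(m))^32≡353, (H(m))^64≡12
117 = 64 + 32 + 16 + 4 + 1, so (H(m))^117 ≡ 12·353·309·100·408 ≡ 507 (mod 517)

507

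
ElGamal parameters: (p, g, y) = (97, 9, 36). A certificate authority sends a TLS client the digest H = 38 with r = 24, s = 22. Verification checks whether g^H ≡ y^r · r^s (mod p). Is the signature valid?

Left side g^H mod p:
9^2 = 81
9^4 ≡ 81^2 = 6561 ≡ 62
9^8 ≡ 62^2 = 3844 ≡ 61
9^16 ≡ 61^2 = 3721 ≡ 35
9^32 ≡ 35^2 = 1225 ≡ 61
38 = 32 + 4 + 2, so 9^38 ≡ 61·62·81 ≡ 16 (mod 97)
Right side y^r · r^s mod p:
36^2 = 1296 ≡ 35
36^4 ≡ 35^2 = 1225 ≡ 61
36^8 ≡ 61^2 = 3721 ≡ 35
36^16 ≡ 35^2 = 1225 ≡ 61
24 = 16 + 8, so 36^24 ≡ 61·35 ≡ 1 (mod 97)
24^2 = 576 ≡ 91
24^4 ≡ 91^2 = 8281 ≡ 36
24^8 ≡ 36^2 = 1296 ≡ 35
24^16 ≡ 35^2 = 1225 ≡ 61
22 = 16 + 4 + 2, so 24^22 ≡ 61·36·91 ≡ 16 (mod 97)
1·16 = 16 ≡ 16 (mod 97)
16 ≡ 16 (mod 97), so the signature is genuine.

valid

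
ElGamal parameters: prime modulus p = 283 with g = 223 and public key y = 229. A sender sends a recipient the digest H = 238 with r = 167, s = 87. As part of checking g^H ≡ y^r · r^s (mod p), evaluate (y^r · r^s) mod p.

71

Squares mod 283: 229^1≡229, 229^2≡86, 229^4≡38, 229^8≡29, 229^16≡275, 229^32≡64, 229^64≡134, 229^128≡127
167 = 128 + 32 + 4 + 2 + 1, so 229^167 ≡ 127·64·38·86·229 ≡ 142 (mod 283)
Squares mod 283: 167^1≡167, 167^2≡155, 167^4≡253, 167^8≡51, 167^16≡54, 167^32≡86, 167^64≡38
87 = 64 + 16 + 4 + 2 + 1, so 167^87 ≡ 38·54·253·155·167 ≡ 142 (mod 283)
y^r · r^s ≡ 142·142 = 20164 ≡ 71 (mod 283)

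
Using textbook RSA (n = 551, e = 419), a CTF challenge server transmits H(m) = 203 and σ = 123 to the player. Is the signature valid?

σ^2 ≡ 123^2 = 15129 ≡ 252
σ^4 ≡ 252^2 = 63504 ≡ 139
σ^8 ≡ 139^2 = 19321 ≡ 36
σ^16 ≡ 36^2 = 1296 ≡ 194
σ^32 ≡ 194^2 = 37636 ≡ 168
σ^64 ≡ 168^2 = 28224 ≡ 123
σ^128 ≡ 123^2 = 15129 ≡ 252
σ^256 ≡ 252^2 = 63504 ≡ 139
419 = 256 + 128 + 32 + 2 + 1, so σ^419 ≡ 139·252·168·252·123 ≡ 54 (mod 551)
σ^419 mod 551 = 54, but H(m) = 203.

invalid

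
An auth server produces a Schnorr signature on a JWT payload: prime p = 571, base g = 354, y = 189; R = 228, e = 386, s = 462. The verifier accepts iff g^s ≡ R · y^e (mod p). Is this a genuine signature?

g^s mod p:
Squares mod 571: 354^1≡354, 354^2≡267, 354^4≡485, 354^8≡544, 354^16≡158, 354^32≡411, 354^64≡476, 354^128≡460, 354^256≡330
462 = 256 + 128 + 64 + 8 + 4 + 2, so 354^462 ≡ 330·460·476·544·485·267 ≡ 179 (mod 571)
R · y^e mod p:
Squares mod 571: 189^1≡189, 189^2≡319, 189^4≡123, 189^8≡283, 189^16≡149, 189^32≡503, 189^64≡56, 189^128≡281, 189^256≡163
386 = 256 + 128 + 2, so 189^386 ≡ 163·281·319 ≡ 409 (mod 571)
228·409 = 93252 ≡ 179 (mod 571)
179 ≡ 179 (mod 571); signature holds.

genuine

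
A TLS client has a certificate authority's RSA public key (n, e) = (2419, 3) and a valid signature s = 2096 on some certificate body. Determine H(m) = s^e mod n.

s^2 ≡ 2096^2 = 4393216 ≡ 312
3 = 2 + 1, so s^3 ≡ 312·2096 ≡ 822 (mod 2419)

822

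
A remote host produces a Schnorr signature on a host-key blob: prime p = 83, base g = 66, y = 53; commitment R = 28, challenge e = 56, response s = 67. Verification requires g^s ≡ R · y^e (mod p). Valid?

no

g^s mod p:
66^2 = 4356 ≡ 40
66^4 ≡ 40^2 = 1600 ≡ 23
66^8 ≡ 23^2 = 529 ≡ 31
66^16 ≡ 31^2 = 961 ≡ 48
66^32 ≡ 48^2 = 2304 ≡ 63
66^64 ≡ 63^2 = 3969 ≡ 68
67 = 64 + 2 + 1, so 66^67 ≡ 68·40·66 ≡ 74 (mod 83)
R · y^e mod p:
53^2 = 2809 ≡ 70
53^4 ≡ 70^2 = 4900 ≡ 3
53^8 ≡ 3^2 = 9
53^16 ≡ 9^2 = 81
53^32 ≡ 81^2 = 6561 ≡ 4
56 = 32 + 16 + 8, so 53^56 ≡ 4·81·9 ≡ 11 (mod 83)
28·11 = 308 ≡ 59 (mod 83)
74 ≠ 59; the check fails.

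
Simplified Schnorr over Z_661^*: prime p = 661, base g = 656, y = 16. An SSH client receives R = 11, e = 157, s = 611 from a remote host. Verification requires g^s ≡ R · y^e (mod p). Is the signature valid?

invalid

g^s mod p:
656^2 = 430336 ≡ 25
656^4 ≡ 25^2 = 625
656^8 ≡ 625^2 = 390625 ≡ 635
656^16 ≡ 635^2 = 403225 ≡ 15
656^32 ≡ 15^2 = 225
656^64 ≡ 225^2 = 50625 ≡ 389
656^128 ≡ 389^2 = 151321 ≡ 613
656^256 ≡ 613^2 = 375769 ≡ 321
656^512 ≡ 321^2 = 103041 ≡ 586
611 = 512 + 64 + 32 + 2 + 1, so 656^611 ≡ 586·389·225·25·656 ≡ 644 (mod 661)
R · y^e mod p:
16^2 = 256
16^4 ≡ 256^2 = 65536 ≡ 97
16^8 ≡ 97^2 = 9409 ≡ 155
16^16 ≡ 155^2 = 24025 ≡ 229
16^32 ≡ 229^2 = 52441 ≡ 222
16^64 ≡ 222^2 = 49284 ≡ 370
16^128 ≡ 370^2 = 136900 ≡ 73
157 = 128 + 16 + 8 + 4 + 1, so 16^157 ≡ 73·229·155·97·16 ≡ 145 (mod 661)
11·145 = 1595 ≡ 273 (mod 661)
644 ≠ 273; the check fails.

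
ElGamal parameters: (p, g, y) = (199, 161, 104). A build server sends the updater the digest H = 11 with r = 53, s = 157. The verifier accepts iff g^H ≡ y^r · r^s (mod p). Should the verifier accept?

accept

Left side g^H mod p:
Squares mod 199: 161^1≡161, 161^2≡51, 161^4≡14, 161^8≡196
11 = 8 + 2 + 1, so 161^11 ≡ 196·51·161 ≡ 43 (mod 199)
Right side y^r · r^s mod p:
Squares mod 199: 104^1≡104, 104^2≡70, 104^4≡124, 104^8≡53, 104^16≡23, 104^32≡131
53 = 32 + 16 + 4 + 1, so 104^53 ≡ 131·23·124·104 ≡ 102 (mod 199)
Squares mod 199: 53^1≡53, 53^2≡23, 53^4≡131, 53^8≡47, 53^16≡20, 53^32≡2, 53^64≡4, 53^128≡16
157 = 128 + 16 + 8 + 4 + 1, so 53^157 ≡ 16·20·47·131·53 ≡ 57 (mod 199)
102·57 = 5814 ≡ 43 (mod 199)
43 ≡ 43 (mod 199), so the signature is genuine.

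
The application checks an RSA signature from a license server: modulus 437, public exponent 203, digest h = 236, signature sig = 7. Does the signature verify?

sig^2 ≡ 7^2 = 49
sig^4 ≡ 49^2 = 2401 ≡ 216
sig^8 ≡ 216^2 = 46656 ≡ 334
sig^16 ≡ 334^2 = 111556 ≡ 121
sig^32 ≡ 121^2 = 14641 ≡ 220
sig^64 ≡ 220^2 = 48400 ≡ 330
sig^128 ≡ 330^2 = 108900 ≡ 87
203 = 128 + 64 + 8 + 2 + 1, so sig^203 ≡ 87·330·334·49·7 ≡ 201 (mod 437)
sig^203 mod 437 = 201, but h = 236.

does not verify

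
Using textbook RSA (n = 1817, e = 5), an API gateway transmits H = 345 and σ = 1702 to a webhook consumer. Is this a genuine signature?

genuine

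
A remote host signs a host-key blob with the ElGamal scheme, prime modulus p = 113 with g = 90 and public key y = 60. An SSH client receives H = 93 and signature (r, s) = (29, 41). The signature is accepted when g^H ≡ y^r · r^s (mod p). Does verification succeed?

passes

Left side g^H mod p:
90^93 mod 113 = 96
Right side y^r · r^s mod p:
60^29 mod 113 = 60
29^41 mod 113 = 92
60·92 = 5520 ≡ 96 (mod 113)
96 ≡ 96 (mod 113), so the signature is genuine.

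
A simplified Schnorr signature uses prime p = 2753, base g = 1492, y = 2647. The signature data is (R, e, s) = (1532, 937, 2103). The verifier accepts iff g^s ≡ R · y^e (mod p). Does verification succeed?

g^s mod p:
1492^2 = 2226064 ≡ 1640
1492^4 ≡ 1640^2 = 2689600 ≡ 2672
1492^8 ≡ 2672^2 = 7139584 ≡ 1055
1492^16 ≡ 1055^2 = 1113025 ≡ 813
1492^32 ≡ 813^2 = 660969 ≡ 249
1492^64 ≡ 249^2 = 62001 ≡ 1435
1492^128 ≡ 1435^2 = 2059225 ≡ 2734
1492^256 ≡ 2734^2 = 7474756 ≡ 361
1492^512 ≡ 361^2 = 130321 ≡ 930
1492^1024 ≡ 930^2 = 864900 ≡ 458
1492^2048 ≡ 458^2 = 209764 ≡ 536
2103 = 2048 + 32 + 16 + 4 + 2 + 1, so 1492^2103 ≡ 536·249·813·2672·1640·1492 ≡ 204 (mod 2753)
R · y^e mod p:
2647^2 = 7006609 ≡ 224
2647^4 ≡ 224^2 = 50176 ≡ 622
2647^8 ≡ 622^2 = 386884 ≡ 1464
2647^16 ≡ 1464^2 = 2143296 ≡ 1462
2647^32 ≡ 1462^2 = 2137444 ≡ 1116
2647^64 ≡ 1116^2 = 1245456 ≡ 1100
2647^128 ≡ 1100^2 = 1210000 ≡ 1433
2647^256 ≡ 1433^2 = 2053489 ≡ 2504
2647^512 ≡ 2504^2 = 6270016 ≡ 1435
937 = 512 + 256 + 128 + 32 + 8 + 1, so 2647^937 ≡ 1435·2504·1433·1116·1464·2647 ≡ 798 (mod 2753)
1532·798 = 1222536 ≡ 204 (mod 2753)
204 ≡ 204 (mod 2753); signature holds.

passes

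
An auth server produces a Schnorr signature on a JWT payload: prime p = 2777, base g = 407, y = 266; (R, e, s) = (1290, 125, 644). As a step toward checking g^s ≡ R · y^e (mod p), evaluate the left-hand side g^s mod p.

1209

Squares mod 2777: 407^1≡407, 407^2≡1806, 407^4≡1438, 407^8≡1756, 407^16≡1066, 407^32≡563, 407^64≡391, 407^128≡146, 407^256≡1877, 407^512≡1893
644 = 512 + 128 + 4, so 407^644 ≡ 1893·146·1438 ≡ 1209 (mod 2777)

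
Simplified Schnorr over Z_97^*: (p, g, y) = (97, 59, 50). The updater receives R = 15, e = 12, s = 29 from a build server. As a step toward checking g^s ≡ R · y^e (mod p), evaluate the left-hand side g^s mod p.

59^29 mod 97 = 82

82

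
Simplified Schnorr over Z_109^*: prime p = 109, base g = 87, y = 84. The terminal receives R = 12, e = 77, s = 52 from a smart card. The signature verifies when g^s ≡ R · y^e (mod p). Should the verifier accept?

g^s mod p:
87^2 = 7569 ≡ 48
87^4 ≡ 48^2 = 2304 ≡ 15
87^8 ≡ 15^2 = 225 ≡ 7
87^16 ≡ 7^2 = 49
87^32 ≡ 49^2 = 2401 ≡ 3
52 = 32 + 16 + 4, so 87^52 ≡ 3·49·15 ≡ 25 (mod 109)
R · y^e mod p:
84^2 = 7056 ≡ 80
84^4 ≡ 80^2 = 6400 ≡ 78
84^8 ≡ 78^2 = 6084 ≡ 89
84^16 ≡ 89^2 = 7921 ≡ 73
84^32 ≡ 73^2 = 5329 ≡ 97
84^64 ≡ 97^2 = 9409 ≡ 35
77 = 64 + 8 + 4 + 1, so 84^77 ≡ 35·89·78·84 ≡ 102 (mod 109)
12·102 = 1224 ≡ 25 (mod 109)
25 ≡ 25 (mod 109); signature holds.

accept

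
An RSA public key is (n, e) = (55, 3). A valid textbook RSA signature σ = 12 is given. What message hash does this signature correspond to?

Squares mod 55: σ^1≡12, σ^2≡34
3 = 2 + 1, so σ^3 ≡ 34·12 ≡ 23 (mod 55)

23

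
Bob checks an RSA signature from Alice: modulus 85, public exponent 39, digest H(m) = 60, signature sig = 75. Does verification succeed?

sig^2 ≡ 75^2 = 5625 ≡ 15
sig^4 ≡ 15^2 = 225 ≡ 55
sig^8 ≡ 55^2 = 3025 ≡ 50
sig^16 ≡ 50^2 = 2500 ≡ 35
sig^32 ≡ 35^2 = 1225 ≡ 35
39 = 32 + 4 + 2 + 1, so sig^39 ≡ 35·55·15·75 ≡ 80 (mod 85)
sig^39 mod 85 = 80, but H(m) = 60.

fails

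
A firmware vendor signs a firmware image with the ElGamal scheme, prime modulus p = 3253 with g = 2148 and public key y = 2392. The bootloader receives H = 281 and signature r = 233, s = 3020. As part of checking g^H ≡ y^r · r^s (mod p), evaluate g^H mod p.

Squares mod 3253: 2148^1≡2148, 2148^2≡1150, 2148^4≡1782, 2148^8≡596, 2148^16≡639, 2148^32≡1696, 2148^64≡764, 2148^128≡1409, 2148^256≡951
281 = 256 + 16 + 8 + 1, so 2148^281 ≡ 951·639·596·2148 ≡ 2735 (mod 3253)

2735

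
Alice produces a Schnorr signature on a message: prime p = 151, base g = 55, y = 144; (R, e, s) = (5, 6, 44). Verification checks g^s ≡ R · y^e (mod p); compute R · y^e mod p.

144^2 = 20736 ≡ 49
144^4 ≡ 49^2 = 2401 ≡ 136
6 = 4 + 2, so 144^6 ≡ 136·49 ≡ 20 (mod 151)
R · y^e ≡ 5·20 = 100 ≡ 100 (mod 151)

100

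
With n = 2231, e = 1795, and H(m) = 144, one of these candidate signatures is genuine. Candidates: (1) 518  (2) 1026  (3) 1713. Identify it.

1

Candidate 1: 518^1795 mod 2231 = 144
  → matches H(m) = 144
Candidate 2: 1026^1795 mod 2231 = 2127
Candidate 3: 1713^1795 mod 2231 = 2087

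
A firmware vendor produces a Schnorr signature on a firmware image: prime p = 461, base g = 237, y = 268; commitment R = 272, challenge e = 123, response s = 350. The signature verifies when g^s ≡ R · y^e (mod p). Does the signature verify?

verifies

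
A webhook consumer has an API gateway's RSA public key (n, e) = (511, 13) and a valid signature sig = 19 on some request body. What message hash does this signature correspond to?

152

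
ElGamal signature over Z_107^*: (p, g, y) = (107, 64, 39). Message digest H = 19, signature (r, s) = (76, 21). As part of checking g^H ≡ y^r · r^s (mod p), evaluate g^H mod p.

Squares mod 107: 64^1≡64, 64^2≡30, 64^4≡44, 64^8≡10, 64^16≡100
19 = 16 + 2 + 1, so 64^19 ≡ 100·30·64 ≡ 42 (mod 107)

42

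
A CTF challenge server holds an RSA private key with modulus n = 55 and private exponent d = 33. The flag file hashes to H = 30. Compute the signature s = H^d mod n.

H^2 ≡ 30^2 = 900 ≡ 20
H^4 ≡ 20^2 = 400 ≡ 15
H^8 ≡ 15^2 = 225 ≡ 5
H^16 ≡ 5^2 = 25
H^32 ≡ 25^2 = 625 ≡ 20
33 = 32 + 1, so H^33 ≡ 20·30 ≡ 50 (mod 55)

50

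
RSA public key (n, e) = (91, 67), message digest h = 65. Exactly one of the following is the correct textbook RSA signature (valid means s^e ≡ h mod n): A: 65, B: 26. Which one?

A

Candidate A: 65^67 mod 91 = 65
  → matches h = 65
Candidate B: 26^67 mod 91 = 26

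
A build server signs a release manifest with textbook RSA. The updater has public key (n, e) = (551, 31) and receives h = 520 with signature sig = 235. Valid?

yes

sig^2 ≡ 235^2 = 55225 ≡ 125
sig^4 ≡ 125^2 = 15625 ≡ 197
sig^8 ≡ 197^2 = 38809 ≡ 239
sig^16 ≡ 239^2 = 57121 ≡ 368
31 = 16 + 8 + 4 + 2 + 1, so sig^31 ≡ 368·239·197·125·235 ≡ 520 (mod 551)
sig^31 mod 551 = 520 matches h.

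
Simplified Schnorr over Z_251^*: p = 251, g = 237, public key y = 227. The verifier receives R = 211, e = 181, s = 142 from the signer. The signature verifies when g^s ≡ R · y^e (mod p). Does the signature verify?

verifies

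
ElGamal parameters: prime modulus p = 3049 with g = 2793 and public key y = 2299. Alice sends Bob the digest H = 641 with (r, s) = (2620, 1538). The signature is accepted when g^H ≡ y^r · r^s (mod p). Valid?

no

Left side g^H mod p:
Squares mod 3049: 2793^1≡2793, 2793^2≡1507, 2793^4≡2593, 2793^8≡604, 2793^16≡1985, 2793^32≡917, 2793^64≡2414, 2793^128≡757, 2793^256≡2886, 2793^512≡2177
641 = 512 + 128 + 1, so 2793^641 ≡ 2177·757·2793 ≡ 1897 (mod 3049)
Right side y^r · r^s mod p:
Squares mod 3049: 2299^1≡2299, 2299^2≡1484, 2299^4≡878, 2299^8≡2536, 2299^16≡955, 2299^32≡374, 2299^64≡2671, 2299^128≡2630, 2299^256≡1768, 2299^512≡599, 2299^1024≡2068, 2299^2048≡1926
2620 = 2048 + 512 + 32 + 16 + 8 + 4, so 2299^2620 ≡ 1926·599·374·955·2536·878 ≡ 525 (mod 3049)
Squares mod 3049: 2620^1≡2620, 2620^2≡1101, 2620^4≡1748, 2620^8≡406, 2620^16≡190, 2620^32≡2561, 2620^64≡322, 2620^128≡18, 2620^256≡324, 2620^512≡1310, 2620^1024≡2562
1538 = 1024 + 512 + 2, so 2620^1538 ≡ 2562·1310·1101 ≡ 2307 (mod 3049)
525·2307 = 1211175 ≡ 722 (mod 3049)
1897 ≠ 722, so verification fails.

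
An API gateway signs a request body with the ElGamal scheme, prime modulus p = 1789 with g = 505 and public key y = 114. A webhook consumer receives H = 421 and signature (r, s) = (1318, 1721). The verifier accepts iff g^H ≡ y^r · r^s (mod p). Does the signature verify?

does not verify

Left side g^H mod p:
Squares mod 1789: 505^1≡505, 505^2≡987, 505^4≡953, 505^8≡1186, 505^16≡442, 505^32≡363, 505^64≡1172, 505^128≡1421, 505^256≡1249
421 = 256 + 128 + 32 + 4 + 1, so 505^421 ≡ 1249·1421·363·953·505 ≡ 1138 (mod 1789)
Right side y^r · r^s mod p:
Squares mod 1789: 114^1≡114, 114^2≡473, 114^4≡104, 114^8≡82, 114^16≡1357, 114^32≡568, 114^64≡604, 114^128≡1649, 114^256≡1710, 114^512≡874, 114^1024≡1762
1318 = 1024 + 256 + 32 + 4 + 2, so 114^1318 ≡ 1762·1710·568·104·473 ≡ 533 (mod 1789)
Squares mod 1789: 1318^1≡1318, 1318^2≡5, 1318^4≡25, 1318^8≡625, 1318^16≡623, 1318^32≡1705, 1318^64≡1689, 1318^128≡1055, 1318^256≡267, 1318^512≡1518, 1318^1024≡92
1721 = 1024 + 512 + 128 + 32 + 16 + 8 + 1, so 1318^1721 ≡ 92·1518·1055·1705·623·625·1318 ≡ 831 (mod 1789)
533·831 = 442923 ≡ 1040 (mod 1789)
1138 ≠ 1040, so verification fails.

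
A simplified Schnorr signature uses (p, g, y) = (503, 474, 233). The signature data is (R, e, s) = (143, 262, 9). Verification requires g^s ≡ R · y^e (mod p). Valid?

g^s mod p:
Squares mod 503: 474^1≡474, 474^2≡338, 474^4≡63, 474^8≡448
9 = 8 + 1, so 474^9 ≡ 448·474 ≡ 86 (mod 503)
R · y^e mod p:
Squares mod 503: 233^1≡233, 233^2≡468, 233^4≡219, 233^8≡176, 233^16≡293, 233^32≡339, 233^64≡237, 233^128≡336, 233^256≡224
262 = 256 + 4 + 2, so 233^262 ≡ 224·219·468 ≡ 282 (mod 503)
143·282 = 40326 ≡ 86 (mod 503)
86 ≡ 86 (mod 503); signature holds.

yes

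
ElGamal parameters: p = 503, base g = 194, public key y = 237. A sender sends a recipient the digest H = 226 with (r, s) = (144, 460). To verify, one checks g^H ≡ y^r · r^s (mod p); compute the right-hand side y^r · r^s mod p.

94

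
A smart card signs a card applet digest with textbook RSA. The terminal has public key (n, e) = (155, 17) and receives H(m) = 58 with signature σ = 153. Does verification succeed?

passes

σ^2 ≡ 153^2 = 23409 ≡ 4
σ^4 ≡ 4^2 = 16
σ^8 ≡ 16^2 = 256 ≡ 101
σ^16 ≡ 101^2 = 10201 ≡ 126
17 = 16 + 1, so σ^17 ≡ 126·153 ≡ 58 (mod 155)
σ^17 mod 155 = 58 matches H(m).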